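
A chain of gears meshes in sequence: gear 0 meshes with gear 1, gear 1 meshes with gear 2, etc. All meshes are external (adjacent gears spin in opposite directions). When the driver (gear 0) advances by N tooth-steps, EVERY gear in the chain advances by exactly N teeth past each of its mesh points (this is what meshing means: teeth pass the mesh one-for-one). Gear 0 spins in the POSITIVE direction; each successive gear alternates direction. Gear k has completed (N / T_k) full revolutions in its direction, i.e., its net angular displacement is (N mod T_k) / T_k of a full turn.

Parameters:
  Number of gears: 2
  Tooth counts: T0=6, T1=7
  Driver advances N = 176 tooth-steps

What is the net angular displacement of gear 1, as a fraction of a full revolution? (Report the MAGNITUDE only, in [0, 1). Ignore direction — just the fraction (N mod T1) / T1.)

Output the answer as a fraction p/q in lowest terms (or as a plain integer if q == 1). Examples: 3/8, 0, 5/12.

Answer: 1/7

Derivation:
Chain of 2 gears, tooth counts: [6, 7]
  gear 0: T0=6, direction=positive, advance = 176 mod 6 = 2 teeth = 2/6 turn
  gear 1: T1=7, direction=negative, advance = 176 mod 7 = 1 teeth = 1/7 turn
Gear 1: 176 mod 7 = 1
Fraction = 1 / 7 = 1/7 (gcd(1,7)=1) = 1/7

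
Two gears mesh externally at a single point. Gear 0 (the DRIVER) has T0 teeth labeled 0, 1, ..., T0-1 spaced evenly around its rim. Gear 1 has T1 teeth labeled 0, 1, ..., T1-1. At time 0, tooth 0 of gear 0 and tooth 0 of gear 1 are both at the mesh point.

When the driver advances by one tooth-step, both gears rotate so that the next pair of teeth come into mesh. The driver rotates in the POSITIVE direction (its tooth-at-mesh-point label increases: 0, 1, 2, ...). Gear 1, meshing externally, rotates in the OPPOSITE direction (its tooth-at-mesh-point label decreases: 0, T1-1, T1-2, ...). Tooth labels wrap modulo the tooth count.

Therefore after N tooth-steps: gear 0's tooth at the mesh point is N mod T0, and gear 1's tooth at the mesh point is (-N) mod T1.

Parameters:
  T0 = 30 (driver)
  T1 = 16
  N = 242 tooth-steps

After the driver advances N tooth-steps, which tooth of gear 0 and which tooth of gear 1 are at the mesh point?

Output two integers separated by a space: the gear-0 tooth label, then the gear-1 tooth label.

Gear 0 (driver, T0=30): tooth at mesh = N mod T0
  242 = 8 * 30 + 2, so 242 mod 30 = 2
  gear 0 tooth = 2
Gear 1 (driven, T1=16): tooth at mesh = (-N) mod T1
  242 = 15 * 16 + 2, so 242 mod 16 = 2
  (-242) mod 16 = (-2) mod 16 = 16 - 2 = 14
Mesh after 242 steps: gear-0 tooth 2 meets gear-1 tooth 14

Answer: 2 14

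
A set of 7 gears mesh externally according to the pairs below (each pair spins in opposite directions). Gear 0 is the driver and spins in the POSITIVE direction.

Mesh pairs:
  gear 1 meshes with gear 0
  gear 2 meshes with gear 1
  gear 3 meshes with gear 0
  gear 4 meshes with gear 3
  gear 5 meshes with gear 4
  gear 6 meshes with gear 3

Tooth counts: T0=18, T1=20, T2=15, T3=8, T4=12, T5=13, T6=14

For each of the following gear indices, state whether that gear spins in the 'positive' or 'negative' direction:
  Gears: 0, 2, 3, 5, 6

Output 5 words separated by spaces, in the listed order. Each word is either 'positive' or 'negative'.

Answer: positive positive negative negative positive

Derivation:
Gear 0 (driver): positive (depth 0)
  gear 1: meshes with gear 0 -> depth 1 -> negative (opposite of gear 0)
  gear 2: meshes with gear 1 -> depth 2 -> positive (opposite of gear 1)
  gear 3: meshes with gear 0 -> depth 1 -> negative (opposite of gear 0)
  gear 4: meshes with gear 3 -> depth 2 -> positive (opposite of gear 3)
  gear 5: meshes with gear 4 -> depth 3 -> negative (opposite of gear 4)
  gear 6: meshes with gear 3 -> depth 2 -> positive (opposite of gear 3)
Queried indices 0, 2, 3, 5, 6 -> positive, positive, negative, negative, positive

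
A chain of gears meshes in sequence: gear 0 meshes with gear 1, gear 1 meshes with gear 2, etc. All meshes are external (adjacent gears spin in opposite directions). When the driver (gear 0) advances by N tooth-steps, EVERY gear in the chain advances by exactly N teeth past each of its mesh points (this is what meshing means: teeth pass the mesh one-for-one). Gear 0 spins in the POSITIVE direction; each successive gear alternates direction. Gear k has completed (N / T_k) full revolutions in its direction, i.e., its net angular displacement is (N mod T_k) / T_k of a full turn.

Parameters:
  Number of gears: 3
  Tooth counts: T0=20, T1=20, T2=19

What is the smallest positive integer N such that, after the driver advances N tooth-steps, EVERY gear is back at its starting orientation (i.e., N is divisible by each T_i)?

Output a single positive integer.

Gear k returns to start when N is a multiple of T_k.
All gears at start simultaneously when N is a common multiple of [20, 20, 19]; the smallest such N is lcm(20, 20, 19).
Start: lcm = T0 = 20
Fold in T1=20: gcd(20, 20) = 20; lcm(20, 20) = 20 * 20 / 20 = 400 / 20 = 20
Fold in T2=19: gcd(20, 19) = 1; lcm(20, 19) = 20 * 19 / 1 = 380 / 1 = 380
Full cycle length = 380

Answer: 380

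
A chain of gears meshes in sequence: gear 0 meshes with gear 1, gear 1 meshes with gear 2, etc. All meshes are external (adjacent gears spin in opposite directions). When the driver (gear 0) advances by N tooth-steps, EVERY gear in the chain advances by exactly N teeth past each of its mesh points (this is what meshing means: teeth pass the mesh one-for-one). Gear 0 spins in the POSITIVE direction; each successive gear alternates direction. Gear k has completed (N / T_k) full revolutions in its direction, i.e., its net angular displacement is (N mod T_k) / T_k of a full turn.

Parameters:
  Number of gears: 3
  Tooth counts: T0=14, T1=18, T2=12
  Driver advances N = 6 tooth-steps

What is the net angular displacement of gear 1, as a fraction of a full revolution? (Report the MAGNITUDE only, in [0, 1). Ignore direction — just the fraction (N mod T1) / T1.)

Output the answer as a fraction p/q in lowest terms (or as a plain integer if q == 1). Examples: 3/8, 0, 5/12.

Answer: 1/3

Derivation:
Chain of 3 gears, tooth counts: [14, 18, 12]
  gear 0: T0=14, direction=positive, advance = 6 mod 14 = 6 teeth = 6/14 turn
  gear 1: T1=18, direction=negative, advance = 6 mod 18 = 6 teeth = 6/18 turn
  gear 2: T2=12, direction=positive, advance = 6 mod 12 = 6 teeth = 6/12 turn
Gear 1: 6 mod 18 = 6
Fraction = 6 / 18 = 1/3 (gcd(6,18)=6) = 1/3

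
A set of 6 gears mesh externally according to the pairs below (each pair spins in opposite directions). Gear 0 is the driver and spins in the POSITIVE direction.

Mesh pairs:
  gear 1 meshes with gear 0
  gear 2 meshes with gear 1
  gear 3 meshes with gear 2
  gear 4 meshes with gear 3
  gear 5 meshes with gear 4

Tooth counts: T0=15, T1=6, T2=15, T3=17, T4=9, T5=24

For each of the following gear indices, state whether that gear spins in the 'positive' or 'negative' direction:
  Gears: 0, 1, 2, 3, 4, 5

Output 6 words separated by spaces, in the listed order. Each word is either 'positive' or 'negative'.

Answer: positive negative positive negative positive negative

Derivation:
Gear 0 (driver): positive (depth 0)
  gear 1: meshes with gear 0 -> depth 1 -> negative (opposite of gear 0)
  gear 2: meshes with gear 1 -> depth 2 -> positive (opposite of gear 1)
  gear 3: meshes with gear 2 -> depth 3 -> negative (opposite of gear 2)
  gear 4: meshes with gear 3 -> depth 4 -> positive (opposite of gear 3)
  gear 5: meshes with gear 4 -> depth 5 -> negative (opposite of gear 4)
Queried indices 0, 1, 2, 3, 4, 5 -> positive, negative, positive, negative, positive, negative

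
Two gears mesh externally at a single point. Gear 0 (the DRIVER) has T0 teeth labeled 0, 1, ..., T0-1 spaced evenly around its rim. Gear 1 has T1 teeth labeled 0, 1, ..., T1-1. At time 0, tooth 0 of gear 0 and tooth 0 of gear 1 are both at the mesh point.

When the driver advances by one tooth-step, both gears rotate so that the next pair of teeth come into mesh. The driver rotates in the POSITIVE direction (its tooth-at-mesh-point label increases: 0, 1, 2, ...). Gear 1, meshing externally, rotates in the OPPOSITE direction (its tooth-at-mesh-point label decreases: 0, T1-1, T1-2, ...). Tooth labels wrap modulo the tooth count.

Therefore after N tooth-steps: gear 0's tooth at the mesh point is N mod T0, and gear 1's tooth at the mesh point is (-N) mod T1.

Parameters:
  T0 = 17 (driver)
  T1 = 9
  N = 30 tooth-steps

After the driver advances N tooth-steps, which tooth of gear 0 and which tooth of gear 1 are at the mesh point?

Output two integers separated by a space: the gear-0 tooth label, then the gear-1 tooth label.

Gear 0 (driver, T0=17): tooth at mesh = N mod T0
  30 = 1 * 17 + 13, so 30 mod 17 = 13
  gear 0 tooth = 13
Gear 1 (driven, T1=9): tooth at mesh = (-N) mod T1
  30 = 3 * 9 + 3, so 30 mod 9 = 3
  (-30) mod 9 = (-3) mod 9 = 9 - 3 = 6
Mesh after 30 steps: gear-0 tooth 13 meets gear-1 tooth 6

Answer: 13 6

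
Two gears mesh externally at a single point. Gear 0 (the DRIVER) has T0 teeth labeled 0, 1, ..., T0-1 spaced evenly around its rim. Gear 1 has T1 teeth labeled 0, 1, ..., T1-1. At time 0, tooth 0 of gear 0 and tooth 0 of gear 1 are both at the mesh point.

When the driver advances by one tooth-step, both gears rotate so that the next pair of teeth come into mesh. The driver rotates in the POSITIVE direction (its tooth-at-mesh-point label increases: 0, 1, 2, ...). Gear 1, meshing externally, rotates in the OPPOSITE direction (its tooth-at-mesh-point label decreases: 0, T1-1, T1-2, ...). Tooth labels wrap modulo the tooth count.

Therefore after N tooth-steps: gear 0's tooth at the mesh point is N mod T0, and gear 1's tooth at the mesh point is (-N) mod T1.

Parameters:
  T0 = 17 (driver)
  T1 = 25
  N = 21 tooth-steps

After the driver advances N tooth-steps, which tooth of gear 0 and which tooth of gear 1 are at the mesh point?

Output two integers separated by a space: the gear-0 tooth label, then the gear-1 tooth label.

Gear 0 (driver, T0=17): tooth at mesh = N mod T0
  21 = 1 * 17 + 4, so 21 mod 17 = 4
  gear 0 tooth = 4
Gear 1 (driven, T1=25): tooth at mesh = (-N) mod T1
  21 = 0 * 25 + 21, so 21 mod 25 = 21
  (-21) mod 25 = (-21) mod 25 = 25 - 21 = 4
Mesh after 21 steps: gear-0 tooth 4 meets gear-1 tooth 4

Answer: 4 4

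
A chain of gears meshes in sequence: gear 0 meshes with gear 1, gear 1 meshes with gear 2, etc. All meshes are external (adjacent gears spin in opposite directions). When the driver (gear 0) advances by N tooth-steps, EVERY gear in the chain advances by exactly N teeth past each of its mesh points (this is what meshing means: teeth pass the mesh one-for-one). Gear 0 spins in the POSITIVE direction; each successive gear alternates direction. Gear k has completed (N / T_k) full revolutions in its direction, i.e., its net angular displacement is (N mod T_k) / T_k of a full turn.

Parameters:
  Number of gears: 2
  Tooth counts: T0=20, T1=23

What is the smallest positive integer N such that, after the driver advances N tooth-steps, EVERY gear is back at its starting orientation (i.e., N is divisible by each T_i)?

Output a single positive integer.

Gear k returns to start when N is a multiple of T_k.
All gears at start simultaneously when N is a common multiple of [20, 23]; the smallest such N is lcm(20, 23).
Start: lcm = T0 = 20
Fold in T1=23: gcd(20, 23) = 1; lcm(20, 23) = 20 * 23 / 1 = 460 / 1 = 460
Full cycle length = 460

Answer: 460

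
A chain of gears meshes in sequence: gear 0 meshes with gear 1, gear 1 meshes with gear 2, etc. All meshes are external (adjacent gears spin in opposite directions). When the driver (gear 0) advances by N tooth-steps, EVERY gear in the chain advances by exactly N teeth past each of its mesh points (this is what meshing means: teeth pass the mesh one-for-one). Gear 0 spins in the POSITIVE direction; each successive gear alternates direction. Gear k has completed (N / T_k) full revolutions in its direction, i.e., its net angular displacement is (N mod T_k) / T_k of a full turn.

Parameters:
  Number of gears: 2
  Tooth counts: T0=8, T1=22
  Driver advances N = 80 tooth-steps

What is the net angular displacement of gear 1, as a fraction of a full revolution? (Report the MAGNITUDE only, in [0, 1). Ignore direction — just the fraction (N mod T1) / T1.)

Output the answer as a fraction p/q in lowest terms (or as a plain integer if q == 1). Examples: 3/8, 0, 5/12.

Chain of 2 gears, tooth counts: [8, 22]
  gear 0: T0=8, direction=positive, advance = 80 mod 8 = 0 teeth = 0/8 turn
  gear 1: T1=22, direction=negative, advance = 80 mod 22 = 14 teeth = 14/22 turn
Gear 1: 80 mod 22 = 14
Fraction = 14 / 22 = 7/11 (gcd(14,22)=2) = 7/11

Answer: 7/11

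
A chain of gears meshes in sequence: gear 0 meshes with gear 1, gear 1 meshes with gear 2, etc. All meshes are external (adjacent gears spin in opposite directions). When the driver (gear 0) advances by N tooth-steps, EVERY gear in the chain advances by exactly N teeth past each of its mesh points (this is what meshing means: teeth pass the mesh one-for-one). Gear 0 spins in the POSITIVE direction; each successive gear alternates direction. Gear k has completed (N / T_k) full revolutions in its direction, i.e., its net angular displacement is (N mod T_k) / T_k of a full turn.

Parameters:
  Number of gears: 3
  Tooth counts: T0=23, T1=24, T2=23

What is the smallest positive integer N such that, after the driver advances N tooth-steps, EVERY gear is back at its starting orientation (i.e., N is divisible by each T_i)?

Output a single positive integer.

Gear k returns to start when N is a multiple of T_k.
All gears at start simultaneously when N is a common multiple of [23, 24, 23]; the smallest such N is lcm(23, 24, 23).
Start: lcm = T0 = 23
Fold in T1=24: gcd(23, 24) = 1; lcm(23, 24) = 23 * 24 / 1 = 552 / 1 = 552
Fold in T2=23: gcd(552, 23) = 23; lcm(552, 23) = 552 * 23 / 23 = 12696 / 23 = 552
Full cycle length = 552

Answer: 552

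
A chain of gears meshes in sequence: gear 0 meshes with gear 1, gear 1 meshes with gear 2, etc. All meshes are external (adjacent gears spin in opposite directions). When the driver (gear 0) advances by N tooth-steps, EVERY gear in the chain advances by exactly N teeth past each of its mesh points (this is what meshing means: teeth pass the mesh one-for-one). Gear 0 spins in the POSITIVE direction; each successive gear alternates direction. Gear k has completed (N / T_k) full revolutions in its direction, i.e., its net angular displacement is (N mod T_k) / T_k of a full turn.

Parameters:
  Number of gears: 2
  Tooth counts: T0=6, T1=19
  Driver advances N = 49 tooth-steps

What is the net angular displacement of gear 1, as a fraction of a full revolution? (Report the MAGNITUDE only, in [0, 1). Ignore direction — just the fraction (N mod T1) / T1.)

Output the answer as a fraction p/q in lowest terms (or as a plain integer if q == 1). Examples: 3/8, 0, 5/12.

Chain of 2 gears, tooth counts: [6, 19]
  gear 0: T0=6, direction=positive, advance = 49 mod 6 = 1 teeth = 1/6 turn
  gear 1: T1=19, direction=negative, advance = 49 mod 19 = 11 teeth = 11/19 turn
Gear 1: 49 mod 19 = 11
Fraction = 11 / 19 = 11/19 (gcd(11,19)=1) = 11/19

Answer: 11/19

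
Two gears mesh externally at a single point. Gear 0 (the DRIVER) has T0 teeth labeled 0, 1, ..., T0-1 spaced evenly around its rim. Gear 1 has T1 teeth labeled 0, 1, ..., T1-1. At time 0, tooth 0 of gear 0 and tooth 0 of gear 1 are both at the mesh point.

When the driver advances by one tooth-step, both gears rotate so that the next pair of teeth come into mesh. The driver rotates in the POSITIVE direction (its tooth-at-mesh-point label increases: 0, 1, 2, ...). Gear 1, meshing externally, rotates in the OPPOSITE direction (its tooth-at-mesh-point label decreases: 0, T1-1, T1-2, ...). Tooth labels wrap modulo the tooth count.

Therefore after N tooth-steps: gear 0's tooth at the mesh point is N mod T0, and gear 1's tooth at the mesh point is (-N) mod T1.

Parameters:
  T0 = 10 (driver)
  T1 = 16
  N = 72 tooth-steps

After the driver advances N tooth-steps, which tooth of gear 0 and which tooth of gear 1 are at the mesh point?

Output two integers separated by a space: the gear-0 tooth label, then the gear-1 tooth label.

Gear 0 (driver, T0=10): tooth at mesh = N mod T0
  72 = 7 * 10 + 2, so 72 mod 10 = 2
  gear 0 tooth = 2
Gear 1 (driven, T1=16): tooth at mesh = (-N) mod T1
  72 = 4 * 16 + 8, so 72 mod 16 = 8
  (-72) mod 16 = (-8) mod 16 = 16 - 8 = 8
Mesh after 72 steps: gear-0 tooth 2 meets gear-1 tooth 8

Answer: 2 8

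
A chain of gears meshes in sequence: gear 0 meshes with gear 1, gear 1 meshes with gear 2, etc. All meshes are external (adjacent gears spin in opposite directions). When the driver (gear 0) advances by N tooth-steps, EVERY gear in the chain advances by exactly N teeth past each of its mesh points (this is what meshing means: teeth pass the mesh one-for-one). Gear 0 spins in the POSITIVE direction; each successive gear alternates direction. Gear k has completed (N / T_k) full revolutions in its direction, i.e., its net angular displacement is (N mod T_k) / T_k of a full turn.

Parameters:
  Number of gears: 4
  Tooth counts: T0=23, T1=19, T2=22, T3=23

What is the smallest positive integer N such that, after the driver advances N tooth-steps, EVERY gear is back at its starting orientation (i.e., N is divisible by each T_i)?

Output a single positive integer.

Gear k returns to start when N is a multiple of T_k.
All gears at start simultaneously when N is a common multiple of [23, 19, 22, 23]; the smallest such N is lcm(23, 19, 22, 23).
Start: lcm = T0 = 23
Fold in T1=19: gcd(23, 19) = 1; lcm(23, 19) = 23 * 19 / 1 = 437 / 1 = 437
Fold in T2=22: gcd(437, 22) = 1; lcm(437, 22) = 437 * 22 / 1 = 9614 / 1 = 9614
Fold in T3=23: gcd(9614, 23) = 23; lcm(9614, 23) = 9614 * 23 / 23 = 221122 / 23 = 9614
Full cycle length = 9614

Answer: 9614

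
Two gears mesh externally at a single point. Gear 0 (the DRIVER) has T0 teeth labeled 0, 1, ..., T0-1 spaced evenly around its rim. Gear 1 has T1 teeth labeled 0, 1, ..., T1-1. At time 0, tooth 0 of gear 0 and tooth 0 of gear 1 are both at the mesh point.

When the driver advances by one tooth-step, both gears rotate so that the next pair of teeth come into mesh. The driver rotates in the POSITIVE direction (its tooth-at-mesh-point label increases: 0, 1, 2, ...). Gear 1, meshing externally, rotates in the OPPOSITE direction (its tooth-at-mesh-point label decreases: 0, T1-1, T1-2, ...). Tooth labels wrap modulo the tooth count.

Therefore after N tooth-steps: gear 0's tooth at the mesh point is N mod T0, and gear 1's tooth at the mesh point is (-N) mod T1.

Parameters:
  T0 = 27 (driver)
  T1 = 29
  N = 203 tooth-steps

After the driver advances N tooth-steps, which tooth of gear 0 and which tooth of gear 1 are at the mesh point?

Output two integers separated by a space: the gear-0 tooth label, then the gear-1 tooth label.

Gear 0 (driver, T0=27): tooth at mesh = N mod T0
  203 = 7 * 27 + 14, so 203 mod 27 = 14
  gear 0 tooth = 14
Gear 1 (driven, T1=29): tooth at mesh = (-N) mod T1
  203 = 7 * 29 + 0, so 203 mod 29 = 0
  (-203) mod 29 = 0
Mesh after 203 steps: gear-0 tooth 14 meets gear-1 tooth 0

Answer: 14 0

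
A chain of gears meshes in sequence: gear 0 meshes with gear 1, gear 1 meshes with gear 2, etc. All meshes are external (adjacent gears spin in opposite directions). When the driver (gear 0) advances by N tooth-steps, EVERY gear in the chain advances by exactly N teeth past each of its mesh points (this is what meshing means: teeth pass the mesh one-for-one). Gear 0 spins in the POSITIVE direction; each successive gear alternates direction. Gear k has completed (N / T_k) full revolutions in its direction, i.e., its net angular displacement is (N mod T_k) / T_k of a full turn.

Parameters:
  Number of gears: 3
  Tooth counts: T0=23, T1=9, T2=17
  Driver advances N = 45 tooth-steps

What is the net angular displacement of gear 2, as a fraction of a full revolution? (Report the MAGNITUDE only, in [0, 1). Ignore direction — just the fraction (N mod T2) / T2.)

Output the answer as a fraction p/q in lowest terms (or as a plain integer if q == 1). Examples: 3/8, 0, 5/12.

Chain of 3 gears, tooth counts: [23, 9, 17]
  gear 0: T0=23, direction=positive, advance = 45 mod 23 = 22 teeth = 22/23 turn
  gear 1: T1=9, direction=negative, advance = 45 mod 9 = 0 teeth = 0/9 turn
  gear 2: T2=17, direction=positive, advance = 45 mod 17 = 11 teeth = 11/17 turn
Gear 2: 45 mod 17 = 11
Fraction = 11 / 17 = 11/17 (gcd(11,17)=1) = 11/17

Answer: 11/17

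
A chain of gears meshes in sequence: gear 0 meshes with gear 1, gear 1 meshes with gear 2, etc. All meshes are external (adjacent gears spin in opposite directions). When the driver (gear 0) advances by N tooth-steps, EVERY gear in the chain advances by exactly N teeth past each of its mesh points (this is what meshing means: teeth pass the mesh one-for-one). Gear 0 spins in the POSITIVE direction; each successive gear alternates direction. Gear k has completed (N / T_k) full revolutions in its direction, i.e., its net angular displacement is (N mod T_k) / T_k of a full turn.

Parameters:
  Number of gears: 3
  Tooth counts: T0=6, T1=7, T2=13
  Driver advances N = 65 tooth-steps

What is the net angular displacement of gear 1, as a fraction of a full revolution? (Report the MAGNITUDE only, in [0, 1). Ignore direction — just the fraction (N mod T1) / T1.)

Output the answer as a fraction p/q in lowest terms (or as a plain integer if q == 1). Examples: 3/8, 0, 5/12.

Answer: 2/7

Derivation:
Chain of 3 gears, tooth counts: [6, 7, 13]
  gear 0: T0=6, direction=positive, advance = 65 mod 6 = 5 teeth = 5/6 turn
  gear 1: T1=7, direction=negative, advance = 65 mod 7 = 2 teeth = 2/7 turn
  gear 2: T2=13, direction=positive, advance = 65 mod 13 = 0 teeth = 0/13 turn
Gear 1: 65 mod 7 = 2
Fraction = 2 / 7 = 2/7 (gcd(2,7)=1) = 2/7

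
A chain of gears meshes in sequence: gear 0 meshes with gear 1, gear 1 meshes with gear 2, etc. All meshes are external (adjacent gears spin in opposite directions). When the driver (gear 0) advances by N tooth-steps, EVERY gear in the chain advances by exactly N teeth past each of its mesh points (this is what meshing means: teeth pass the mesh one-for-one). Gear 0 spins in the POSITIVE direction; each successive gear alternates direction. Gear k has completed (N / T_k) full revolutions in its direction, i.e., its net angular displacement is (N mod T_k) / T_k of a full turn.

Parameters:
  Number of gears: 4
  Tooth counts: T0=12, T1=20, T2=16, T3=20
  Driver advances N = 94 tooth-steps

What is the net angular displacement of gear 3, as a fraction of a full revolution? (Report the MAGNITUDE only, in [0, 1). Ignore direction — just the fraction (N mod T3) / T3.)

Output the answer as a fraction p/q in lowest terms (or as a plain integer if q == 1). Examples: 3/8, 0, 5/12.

Chain of 4 gears, tooth counts: [12, 20, 16, 20]
  gear 0: T0=12, direction=positive, advance = 94 mod 12 = 10 teeth = 10/12 turn
  gear 1: T1=20, direction=negative, advance = 94 mod 20 = 14 teeth = 14/20 turn
  gear 2: T2=16, direction=positive, advance = 94 mod 16 = 14 teeth = 14/16 turn
  gear 3: T3=20, direction=negative, advance = 94 mod 20 = 14 teeth = 14/20 turn
Gear 3: 94 mod 20 = 14
Fraction = 14 / 20 = 7/10 (gcd(14,20)=2) = 7/10

Answer: 7/10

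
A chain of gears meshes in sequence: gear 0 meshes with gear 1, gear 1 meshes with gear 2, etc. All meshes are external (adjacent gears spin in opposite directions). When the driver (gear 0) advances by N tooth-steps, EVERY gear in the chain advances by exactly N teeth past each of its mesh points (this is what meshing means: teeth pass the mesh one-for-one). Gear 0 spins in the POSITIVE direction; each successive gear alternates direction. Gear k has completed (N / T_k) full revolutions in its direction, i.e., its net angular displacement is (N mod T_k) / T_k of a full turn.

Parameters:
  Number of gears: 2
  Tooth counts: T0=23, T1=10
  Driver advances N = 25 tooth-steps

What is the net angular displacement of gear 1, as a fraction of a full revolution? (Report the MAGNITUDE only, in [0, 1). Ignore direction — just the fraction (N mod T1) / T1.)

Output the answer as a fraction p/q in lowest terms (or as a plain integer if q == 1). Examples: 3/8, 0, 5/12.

Chain of 2 gears, tooth counts: [23, 10]
  gear 0: T0=23, direction=positive, advance = 25 mod 23 = 2 teeth = 2/23 turn
  gear 1: T1=10, direction=negative, advance = 25 mod 10 = 5 teeth = 5/10 turn
Gear 1: 25 mod 10 = 5
Fraction = 5 / 10 = 1/2 (gcd(5,10)=5) = 1/2

Answer: 1/2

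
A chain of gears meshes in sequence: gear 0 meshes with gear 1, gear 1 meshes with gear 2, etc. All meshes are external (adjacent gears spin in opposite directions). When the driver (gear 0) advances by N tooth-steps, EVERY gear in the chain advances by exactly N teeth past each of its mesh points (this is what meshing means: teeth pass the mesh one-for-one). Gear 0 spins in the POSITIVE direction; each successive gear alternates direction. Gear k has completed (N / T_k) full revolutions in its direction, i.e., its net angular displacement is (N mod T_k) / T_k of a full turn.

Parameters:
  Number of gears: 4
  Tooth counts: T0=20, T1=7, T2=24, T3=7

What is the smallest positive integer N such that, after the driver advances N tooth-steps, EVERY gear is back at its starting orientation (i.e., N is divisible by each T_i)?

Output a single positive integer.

Answer: 840

Derivation:
Gear k returns to start when N is a multiple of T_k.
All gears at start simultaneously when N is a common multiple of [20, 7, 24, 7]; the smallest such N is lcm(20, 7, 24, 7).
Start: lcm = T0 = 20
Fold in T1=7: gcd(20, 7) = 1; lcm(20, 7) = 20 * 7 / 1 = 140 / 1 = 140
Fold in T2=24: gcd(140, 24) = 4; lcm(140, 24) = 140 * 24 / 4 = 3360 / 4 = 840
Fold in T3=7: gcd(840, 7) = 7; lcm(840, 7) = 840 * 7 / 7 = 5880 / 7 = 840
Full cycle length = 840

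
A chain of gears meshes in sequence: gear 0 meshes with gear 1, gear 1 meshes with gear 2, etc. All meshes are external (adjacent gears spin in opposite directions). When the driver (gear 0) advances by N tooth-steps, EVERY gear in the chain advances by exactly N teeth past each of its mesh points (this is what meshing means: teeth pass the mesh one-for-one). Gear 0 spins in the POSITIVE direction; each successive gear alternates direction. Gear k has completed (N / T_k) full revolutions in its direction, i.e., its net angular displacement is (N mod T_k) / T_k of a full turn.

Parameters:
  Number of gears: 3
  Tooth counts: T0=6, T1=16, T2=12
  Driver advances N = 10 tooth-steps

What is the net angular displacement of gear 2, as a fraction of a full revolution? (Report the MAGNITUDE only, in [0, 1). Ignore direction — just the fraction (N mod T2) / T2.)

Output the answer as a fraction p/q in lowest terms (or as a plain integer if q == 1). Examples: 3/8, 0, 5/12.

Chain of 3 gears, tooth counts: [6, 16, 12]
  gear 0: T0=6, direction=positive, advance = 10 mod 6 = 4 teeth = 4/6 turn
  gear 1: T1=16, direction=negative, advance = 10 mod 16 = 10 teeth = 10/16 turn
  gear 2: T2=12, direction=positive, advance = 10 mod 12 = 10 teeth = 10/12 turn
Gear 2: 10 mod 12 = 10
Fraction = 10 / 12 = 5/6 (gcd(10,12)=2) = 5/6

Answer: 5/6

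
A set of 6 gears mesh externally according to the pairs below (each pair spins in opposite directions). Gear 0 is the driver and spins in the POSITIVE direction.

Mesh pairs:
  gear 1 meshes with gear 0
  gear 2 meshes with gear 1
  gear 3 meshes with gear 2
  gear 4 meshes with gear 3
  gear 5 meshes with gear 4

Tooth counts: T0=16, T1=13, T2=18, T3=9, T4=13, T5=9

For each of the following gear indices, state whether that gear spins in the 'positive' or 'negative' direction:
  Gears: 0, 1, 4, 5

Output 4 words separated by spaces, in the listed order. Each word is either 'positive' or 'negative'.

Gear 0 (driver): positive (depth 0)
  gear 1: meshes with gear 0 -> depth 1 -> negative (opposite of gear 0)
  gear 2: meshes with gear 1 -> depth 2 -> positive (opposite of gear 1)
  gear 3: meshes with gear 2 -> depth 3 -> negative (opposite of gear 2)
  gear 4: meshes with gear 3 -> depth 4 -> positive (opposite of gear 3)
  gear 5: meshes with gear 4 -> depth 5 -> negative (opposite of gear 4)
Queried indices 0, 1, 4, 5 -> positive, negative, positive, negative

Answer: positive negative positive negative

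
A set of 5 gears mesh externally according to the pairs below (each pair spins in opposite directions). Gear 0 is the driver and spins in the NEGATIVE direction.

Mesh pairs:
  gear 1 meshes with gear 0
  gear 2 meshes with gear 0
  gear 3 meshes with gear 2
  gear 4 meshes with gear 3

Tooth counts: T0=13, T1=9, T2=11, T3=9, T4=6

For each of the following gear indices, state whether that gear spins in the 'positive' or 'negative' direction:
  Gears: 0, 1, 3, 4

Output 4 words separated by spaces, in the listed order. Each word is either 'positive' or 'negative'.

Answer: negative positive negative positive

Derivation:
Gear 0 (driver): negative (depth 0)
  gear 1: meshes with gear 0 -> depth 1 -> positive (opposite of gear 0)
  gear 2: meshes with gear 0 -> depth 1 -> positive (opposite of gear 0)
  gear 3: meshes with gear 2 -> depth 2 -> negative (opposite of gear 2)
  gear 4: meshes with gear 3 -> depth 3 -> positive (opposite of gear 3)
Queried indices 0, 1, 3, 4 -> negative, positive, negative, positive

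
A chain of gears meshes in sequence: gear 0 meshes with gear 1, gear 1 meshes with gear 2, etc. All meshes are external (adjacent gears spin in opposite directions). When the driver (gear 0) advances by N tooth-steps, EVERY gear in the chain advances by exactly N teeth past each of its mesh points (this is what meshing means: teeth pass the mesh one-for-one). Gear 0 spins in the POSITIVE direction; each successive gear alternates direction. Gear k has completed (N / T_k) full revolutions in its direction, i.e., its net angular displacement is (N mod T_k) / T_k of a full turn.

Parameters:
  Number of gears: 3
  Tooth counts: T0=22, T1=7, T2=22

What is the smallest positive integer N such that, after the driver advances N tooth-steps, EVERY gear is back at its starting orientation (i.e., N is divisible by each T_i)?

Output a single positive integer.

Gear k returns to start when N is a multiple of T_k.
All gears at start simultaneously when N is a common multiple of [22, 7, 22]; the smallest such N is lcm(22, 7, 22).
Start: lcm = T0 = 22
Fold in T1=7: gcd(22, 7) = 1; lcm(22, 7) = 22 * 7 / 1 = 154 / 1 = 154
Fold in T2=22: gcd(154, 22) = 22; lcm(154, 22) = 154 * 22 / 22 = 3388 / 22 = 154
Full cycle length = 154

Answer: 154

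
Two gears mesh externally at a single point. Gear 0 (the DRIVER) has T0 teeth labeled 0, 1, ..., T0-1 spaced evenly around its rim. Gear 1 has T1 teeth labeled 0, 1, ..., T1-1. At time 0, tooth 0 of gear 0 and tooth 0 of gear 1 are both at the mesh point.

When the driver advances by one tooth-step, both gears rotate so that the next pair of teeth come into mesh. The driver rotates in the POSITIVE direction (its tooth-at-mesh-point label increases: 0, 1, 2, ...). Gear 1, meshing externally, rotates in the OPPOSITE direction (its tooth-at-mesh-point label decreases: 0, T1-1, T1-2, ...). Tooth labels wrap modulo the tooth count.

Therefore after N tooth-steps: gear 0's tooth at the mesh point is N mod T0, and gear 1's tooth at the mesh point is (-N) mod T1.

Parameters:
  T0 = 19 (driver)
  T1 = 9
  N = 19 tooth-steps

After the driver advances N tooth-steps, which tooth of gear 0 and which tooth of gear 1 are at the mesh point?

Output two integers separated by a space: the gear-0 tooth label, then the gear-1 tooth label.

Gear 0 (driver, T0=19): tooth at mesh = N mod T0
  19 = 1 * 19 + 0, so 19 mod 19 = 0
  gear 0 tooth = 0
Gear 1 (driven, T1=9): tooth at mesh = (-N) mod T1
  19 = 2 * 9 + 1, so 19 mod 9 = 1
  (-19) mod 9 = (-1) mod 9 = 9 - 1 = 8
Mesh after 19 steps: gear-0 tooth 0 meets gear-1 tooth 8

Answer: 0 8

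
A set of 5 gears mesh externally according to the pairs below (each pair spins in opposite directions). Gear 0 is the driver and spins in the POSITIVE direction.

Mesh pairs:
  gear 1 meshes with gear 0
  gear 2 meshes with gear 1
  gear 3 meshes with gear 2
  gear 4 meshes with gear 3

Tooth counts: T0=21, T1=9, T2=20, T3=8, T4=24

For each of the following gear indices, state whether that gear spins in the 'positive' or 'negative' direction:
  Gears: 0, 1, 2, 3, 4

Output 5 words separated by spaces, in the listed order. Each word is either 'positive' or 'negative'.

Answer: positive negative positive negative positive

Derivation:
Gear 0 (driver): positive (depth 0)
  gear 1: meshes with gear 0 -> depth 1 -> negative (opposite of gear 0)
  gear 2: meshes with gear 1 -> depth 2 -> positive (opposite of gear 1)
  gear 3: meshes with gear 2 -> depth 3 -> negative (opposite of gear 2)
  gear 4: meshes with gear 3 -> depth 4 -> positive (opposite of gear 3)
Queried indices 0, 1, 2, 3, 4 -> positive, negative, positive, negative, positive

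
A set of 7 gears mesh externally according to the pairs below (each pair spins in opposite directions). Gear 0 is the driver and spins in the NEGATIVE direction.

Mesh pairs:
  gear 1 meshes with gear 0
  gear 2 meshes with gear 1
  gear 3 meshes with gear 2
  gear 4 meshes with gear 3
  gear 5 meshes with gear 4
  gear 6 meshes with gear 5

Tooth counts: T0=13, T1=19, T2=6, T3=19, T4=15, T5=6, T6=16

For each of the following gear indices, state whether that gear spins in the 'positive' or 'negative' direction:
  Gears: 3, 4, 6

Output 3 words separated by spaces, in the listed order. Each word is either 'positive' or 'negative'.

Answer: positive negative negative

Derivation:
Gear 0 (driver): negative (depth 0)
  gear 1: meshes with gear 0 -> depth 1 -> positive (opposite of gear 0)
  gear 2: meshes with gear 1 -> depth 2 -> negative (opposite of gear 1)
  gear 3: meshes with gear 2 -> depth 3 -> positive (opposite of gear 2)
  gear 4: meshes with gear 3 -> depth 4 -> negative (opposite of gear 3)
  gear 5: meshes with gear 4 -> depth 5 -> positive (opposite of gear 4)
  gear 6: meshes with gear 5 -> depth 6 -> negative (opposite of gear 5)
Queried indices 3, 4, 6 -> positive, negative, negative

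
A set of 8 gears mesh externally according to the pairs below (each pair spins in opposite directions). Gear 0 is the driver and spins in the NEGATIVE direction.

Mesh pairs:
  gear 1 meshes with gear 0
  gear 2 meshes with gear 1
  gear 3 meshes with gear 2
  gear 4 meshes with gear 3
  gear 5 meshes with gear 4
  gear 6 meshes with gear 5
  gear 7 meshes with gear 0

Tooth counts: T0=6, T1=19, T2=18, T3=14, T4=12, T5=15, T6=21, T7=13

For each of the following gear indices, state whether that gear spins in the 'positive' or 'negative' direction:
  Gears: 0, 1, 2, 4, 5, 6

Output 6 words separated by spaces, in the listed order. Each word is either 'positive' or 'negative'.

Gear 0 (driver): negative (depth 0)
  gear 1: meshes with gear 0 -> depth 1 -> positive (opposite of gear 0)
  gear 2: meshes with gear 1 -> depth 2 -> negative (opposite of gear 1)
  gear 3: meshes with gear 2 -> depth 3 -> positive (opposite of gear 2)
  gear 4: meshes with gear 3 -> depth 4 -> negative (opposite of gear 3)
  gear 5: meshes with gear 4 -> depth 5 -> positive (opposite of gear 4)
  gear 6: meshes with gear 5 -> depth 6 -> negative (opposite of gear 5)
  gear 7: meshes with gear 0 -> depth 1 -> positive (opposite of gear 0)
Queried indices 0, 1, 2, 4, 5, 6 -> negative, positive, negative, negative, positive, negative

Answer: negative positive negative negative positive negative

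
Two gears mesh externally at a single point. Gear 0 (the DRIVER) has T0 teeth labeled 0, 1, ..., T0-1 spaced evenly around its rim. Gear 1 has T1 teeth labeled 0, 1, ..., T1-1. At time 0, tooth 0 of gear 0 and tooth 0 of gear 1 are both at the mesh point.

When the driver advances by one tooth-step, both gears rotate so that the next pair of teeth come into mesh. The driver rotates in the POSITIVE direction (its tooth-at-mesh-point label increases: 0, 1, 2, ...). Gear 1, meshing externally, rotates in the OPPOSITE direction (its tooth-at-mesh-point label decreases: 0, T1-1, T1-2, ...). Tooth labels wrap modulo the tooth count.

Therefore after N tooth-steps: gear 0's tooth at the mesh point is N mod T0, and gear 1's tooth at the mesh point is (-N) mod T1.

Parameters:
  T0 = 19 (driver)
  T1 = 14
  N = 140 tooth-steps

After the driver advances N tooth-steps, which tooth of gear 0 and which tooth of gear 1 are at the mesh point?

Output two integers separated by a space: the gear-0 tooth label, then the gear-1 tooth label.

Gear 0 (driver, T0=19): tooth at mesh = N mod T0
  140 = 7 * 19 + 7, so 140 mod 19 = 7
  gear 0 tooth = 7
Gear 1 (driven, T1=14): tooth at mesh = (-N) mod T1
  140 = 10 * 14 + 0, so 140 mod 14 = 0
  (-140) mod 14 = 0
Mesh after 140 steps: gear-0 tooth 7 meets gear-1 tooth 0

Answer: 7 0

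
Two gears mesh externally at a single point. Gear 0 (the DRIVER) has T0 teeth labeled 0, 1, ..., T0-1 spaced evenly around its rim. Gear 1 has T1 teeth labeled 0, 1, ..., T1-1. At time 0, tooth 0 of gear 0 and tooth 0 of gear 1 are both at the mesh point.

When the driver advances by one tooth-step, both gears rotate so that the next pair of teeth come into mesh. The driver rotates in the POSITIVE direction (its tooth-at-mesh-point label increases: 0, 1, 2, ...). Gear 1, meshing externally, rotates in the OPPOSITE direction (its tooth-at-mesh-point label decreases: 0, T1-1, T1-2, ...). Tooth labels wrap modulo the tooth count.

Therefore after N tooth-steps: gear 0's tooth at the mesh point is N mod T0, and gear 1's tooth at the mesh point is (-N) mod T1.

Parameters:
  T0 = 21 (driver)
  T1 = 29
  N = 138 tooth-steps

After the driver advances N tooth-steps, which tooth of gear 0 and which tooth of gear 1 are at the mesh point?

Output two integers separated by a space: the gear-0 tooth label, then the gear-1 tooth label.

Gear 0 (driver, T0=21): tooth at mesh = N mod T0
  138 = 6 * 21 + 12, so 138 mod 21 = 12
  gear 0 tooth = 12
Gear 1 (driven, T1=29): tooth at mesh = (-N) mod T1
  138 = 4 * 29 + 22, so 138 mod 29 = 22
  (-138) mod 29 = (-22) mod 29 = 29 - 22 = 7
Mesh after 138 steps: gear-0 tooth 12 meets gear-1 tooth 7

Answer: 12 7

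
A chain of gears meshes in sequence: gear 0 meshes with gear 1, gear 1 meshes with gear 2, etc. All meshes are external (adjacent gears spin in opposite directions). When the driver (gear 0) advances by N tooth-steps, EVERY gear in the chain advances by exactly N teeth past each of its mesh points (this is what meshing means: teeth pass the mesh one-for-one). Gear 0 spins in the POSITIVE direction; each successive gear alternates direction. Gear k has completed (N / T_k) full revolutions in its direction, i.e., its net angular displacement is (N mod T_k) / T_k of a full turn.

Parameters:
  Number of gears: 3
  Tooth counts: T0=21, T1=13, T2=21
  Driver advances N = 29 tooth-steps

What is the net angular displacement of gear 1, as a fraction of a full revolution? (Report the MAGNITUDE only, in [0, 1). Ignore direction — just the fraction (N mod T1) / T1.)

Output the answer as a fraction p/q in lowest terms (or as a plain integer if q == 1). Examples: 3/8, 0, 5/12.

Chain of 3 gears, tooth counts: [21, 13, 21]
  gear 0: T0=21, direction=positive, advance = 29 mod 21 = 8 teeth = 8/21 turn
  gear 1: T1=13, direction=negative, advance = 29 mod 13 = 3 teeth = 3/13 turn
  gear 2: T2=21, direction=positive, advance = 29 mod 21 = 8 teeth = 8/21 turn
Gear 1: 29 mod 13 = 3
Fraction = 3 / 13 = 3/13 (gcd(3,13)=1) = 3/13

Answer: 3/13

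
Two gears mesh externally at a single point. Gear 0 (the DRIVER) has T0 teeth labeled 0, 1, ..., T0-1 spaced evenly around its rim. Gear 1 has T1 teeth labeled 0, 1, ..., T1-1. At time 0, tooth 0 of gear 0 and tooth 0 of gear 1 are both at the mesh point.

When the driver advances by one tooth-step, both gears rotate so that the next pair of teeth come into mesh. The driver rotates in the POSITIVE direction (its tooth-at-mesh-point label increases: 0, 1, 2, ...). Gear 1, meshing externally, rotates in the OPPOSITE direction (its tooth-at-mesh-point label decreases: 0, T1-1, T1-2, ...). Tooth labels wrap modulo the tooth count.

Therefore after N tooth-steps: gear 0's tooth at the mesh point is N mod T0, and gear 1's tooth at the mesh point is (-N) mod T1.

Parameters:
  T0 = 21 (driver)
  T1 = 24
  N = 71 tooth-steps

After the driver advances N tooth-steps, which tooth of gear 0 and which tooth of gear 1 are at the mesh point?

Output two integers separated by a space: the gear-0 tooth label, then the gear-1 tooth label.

Answer: 8 1

Derivation:
Gear 0 (driver, T0=21): tooth at mesh = N mod T0
  71 = 3 * 21 + 8, so 71 mod 21 = 8
  gear 0 tooth = 8
Gear 1 (driven, T1=24): tooth at mesh = (-N) mod T1
  71 = 2 * 24 + 23, so 71 mod 24 = 23
  (-71) mod 24 = (-23) mod 24 = 24 - 23 = 1
Mesh after 71 steps: gear-0 tooth 8 meets gear-1 tooth 1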